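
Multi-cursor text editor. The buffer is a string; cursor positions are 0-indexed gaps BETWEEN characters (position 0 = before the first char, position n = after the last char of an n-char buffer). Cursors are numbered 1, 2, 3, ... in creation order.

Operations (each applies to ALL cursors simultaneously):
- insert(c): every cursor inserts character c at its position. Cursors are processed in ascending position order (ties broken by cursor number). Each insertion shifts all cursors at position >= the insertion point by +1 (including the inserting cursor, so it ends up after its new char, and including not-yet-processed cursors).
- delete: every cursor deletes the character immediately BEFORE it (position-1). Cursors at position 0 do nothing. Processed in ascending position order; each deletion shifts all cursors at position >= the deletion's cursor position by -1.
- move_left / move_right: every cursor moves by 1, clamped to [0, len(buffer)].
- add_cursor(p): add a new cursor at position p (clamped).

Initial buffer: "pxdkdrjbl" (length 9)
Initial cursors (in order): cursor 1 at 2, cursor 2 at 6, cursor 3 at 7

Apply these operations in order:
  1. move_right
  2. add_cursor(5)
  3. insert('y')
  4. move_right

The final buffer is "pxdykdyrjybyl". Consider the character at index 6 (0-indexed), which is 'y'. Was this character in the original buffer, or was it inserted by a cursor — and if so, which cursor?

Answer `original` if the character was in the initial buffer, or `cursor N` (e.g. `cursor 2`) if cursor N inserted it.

After op 1 (move_right): buffer="pxdkdrjbl" (len 9), cursors c1@3 c2@7 c3@8, authorship .........
After op 2 (add_cursor(5)): buffer="pxdkdrjbl" (len 9), cursors c1@3 c4@5 c2@7 c3@8, authorship .........
After op 3 (insert('y')): buffer="pxdykdyrjybyl" (len 13), cursors c1@4 c4@7 c2@10 c3@12, authorship ...1..4..2.3.
After op 4 (move_right): buffer="pxdykdyrjybyl" (len 13), cursors c1@5 c4@8 c2@11 c3@13, authorship ...1..4..2.3.
Authorship (.=original, N=cursor N): . . . 1 . . 4 . . 2 . 3 .
Index 6: author = 4

Answer: cursor 4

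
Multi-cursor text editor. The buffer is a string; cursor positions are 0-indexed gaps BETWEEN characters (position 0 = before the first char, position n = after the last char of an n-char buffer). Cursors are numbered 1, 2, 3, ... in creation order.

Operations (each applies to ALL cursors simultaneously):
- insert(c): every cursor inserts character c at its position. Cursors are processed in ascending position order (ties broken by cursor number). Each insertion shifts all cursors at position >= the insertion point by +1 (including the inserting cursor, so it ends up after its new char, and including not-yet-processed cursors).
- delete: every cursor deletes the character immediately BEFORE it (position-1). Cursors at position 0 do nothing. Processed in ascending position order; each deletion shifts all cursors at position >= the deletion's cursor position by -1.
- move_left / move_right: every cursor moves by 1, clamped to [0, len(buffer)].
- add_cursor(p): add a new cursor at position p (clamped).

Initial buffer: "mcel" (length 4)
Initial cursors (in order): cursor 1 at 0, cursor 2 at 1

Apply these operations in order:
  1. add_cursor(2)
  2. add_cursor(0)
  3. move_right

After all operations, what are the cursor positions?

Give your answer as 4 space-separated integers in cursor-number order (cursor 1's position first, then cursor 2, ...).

Answer: 1 2 3 1

Derivation:
After op 1 (add_cursor(2)): buffer="mcel" (len 4), cursors c1@0 c2@1 c3@2, authorship ....
After op 2 (add_cursor(0)): buffer="mcel" (len 4), cursors c1@0 c4@0 c2@1 c3@2, authorship ....
After op 3 (move_right): buffer="mcel" (len 4), cursors c1@1 c4@1 c2@2 c3@3, authorship ....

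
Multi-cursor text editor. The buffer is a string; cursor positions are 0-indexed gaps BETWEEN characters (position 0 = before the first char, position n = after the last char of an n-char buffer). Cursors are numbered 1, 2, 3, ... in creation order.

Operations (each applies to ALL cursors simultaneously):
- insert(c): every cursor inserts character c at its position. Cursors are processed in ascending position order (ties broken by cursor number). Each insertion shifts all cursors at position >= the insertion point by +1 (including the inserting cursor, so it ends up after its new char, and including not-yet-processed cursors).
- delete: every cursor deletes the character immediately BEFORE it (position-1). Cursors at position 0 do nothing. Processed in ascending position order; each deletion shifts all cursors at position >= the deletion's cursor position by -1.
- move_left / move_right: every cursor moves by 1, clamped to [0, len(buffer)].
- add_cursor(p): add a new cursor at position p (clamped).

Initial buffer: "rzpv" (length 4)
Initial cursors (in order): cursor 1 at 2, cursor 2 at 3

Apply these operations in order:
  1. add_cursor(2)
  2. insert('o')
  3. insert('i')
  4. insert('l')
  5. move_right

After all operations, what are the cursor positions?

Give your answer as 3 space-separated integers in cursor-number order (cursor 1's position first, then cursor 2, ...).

After op 1 (add_cursor(2)): buffer="rzpv" (len 4), cursors c1@2 c3@2 c2@3, authorship ....
After op 2 (insert('o')): buffer="rzoopov" (len 7), cursors c1@4 c3@4 c2@6, authorship ..13.2.
After op 3 (insert('i')): buffer="rzooiipoiv" (len 10), cursors c1@6 c3@6 c2@9, authorship ..1313.22.
After op 4 (insert('l')): buffer="rzooiillpoilv" (len 13), cursors c1@8 c3@8 c2@12, authorship ..131313.222.
After op 5 (move_right): buffer="rzooiillpoilv" (len 13), cursors c1@9 c3@9 c2@13, authorship ..131313.222.

Answer: 9 13 9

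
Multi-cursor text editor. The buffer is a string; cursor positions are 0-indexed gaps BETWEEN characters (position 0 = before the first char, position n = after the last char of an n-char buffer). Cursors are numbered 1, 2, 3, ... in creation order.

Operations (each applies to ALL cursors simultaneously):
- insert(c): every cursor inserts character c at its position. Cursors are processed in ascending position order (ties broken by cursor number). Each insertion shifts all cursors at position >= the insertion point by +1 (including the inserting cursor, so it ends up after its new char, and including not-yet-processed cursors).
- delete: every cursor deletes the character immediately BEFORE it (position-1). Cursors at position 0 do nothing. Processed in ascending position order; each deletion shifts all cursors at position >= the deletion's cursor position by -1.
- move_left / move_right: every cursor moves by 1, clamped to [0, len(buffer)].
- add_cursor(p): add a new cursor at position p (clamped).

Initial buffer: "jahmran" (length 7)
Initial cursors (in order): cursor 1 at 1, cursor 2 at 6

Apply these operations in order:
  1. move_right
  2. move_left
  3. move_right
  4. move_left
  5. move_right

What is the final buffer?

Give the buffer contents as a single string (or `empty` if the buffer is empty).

Answer: jahmran

Derivation:
After op 1 (move_right): buffer="jahmran" (len 7), cursors c1@2 c2@7, authorship .......
After op 2 (move_left): buffer="jahmran" (len 7), cursors c1@1 c2@6, authorship .......
After op 3 (move_right): buffer="jahmran" (len 7), cursors c1@2 c2@7, authorship .......
After op 4 (move_left): buffer="jahmran" (len 7), cursors c1@1 c2@6, authorship .......
After op 5 (move_right): buffer="jahmran" (len 7), cursors c1@2 c2@7, authorship .......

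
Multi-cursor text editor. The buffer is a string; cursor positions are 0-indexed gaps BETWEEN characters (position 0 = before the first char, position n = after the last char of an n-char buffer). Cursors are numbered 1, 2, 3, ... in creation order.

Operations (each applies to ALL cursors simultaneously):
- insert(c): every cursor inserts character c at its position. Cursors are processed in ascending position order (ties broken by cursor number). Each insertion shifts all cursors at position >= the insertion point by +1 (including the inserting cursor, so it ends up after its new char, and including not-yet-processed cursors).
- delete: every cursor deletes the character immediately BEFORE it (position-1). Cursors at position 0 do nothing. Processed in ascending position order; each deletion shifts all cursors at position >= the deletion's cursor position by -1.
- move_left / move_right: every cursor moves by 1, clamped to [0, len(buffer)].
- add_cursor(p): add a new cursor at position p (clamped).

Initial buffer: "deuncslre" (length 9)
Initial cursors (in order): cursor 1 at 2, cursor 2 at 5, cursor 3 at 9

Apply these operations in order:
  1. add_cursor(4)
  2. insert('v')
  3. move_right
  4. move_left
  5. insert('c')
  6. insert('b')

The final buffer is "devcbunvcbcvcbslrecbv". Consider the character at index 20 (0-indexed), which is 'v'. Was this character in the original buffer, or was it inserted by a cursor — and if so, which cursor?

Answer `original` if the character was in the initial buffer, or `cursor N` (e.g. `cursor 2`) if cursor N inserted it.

Answer: cursor 3

Derivation:
After op 1 (add_cursor(4)): buffer="deuncslre" (len 9), cursors c1@2 c4@4 c2@5 c3@9, authorship .........
After op 2 (insert('v')): buffer="devunvcvslrev" (len 13), cursors c1@3 c4@6 c2@8 c3@13, authorship ..1..4.2....3
After op 3 (move_right): buffer="devunvcvslrev" (len 13), cursors c1@4 c4@7 c2@9 c3@13, authorship ..1..4.2....3
After op 4 (move_left): buffer="devunvcvslrev" (len 13), cursors c1@3 c4@6 c2@8 c3@12, authorship ..1..4.2....3
After op 5 (insert('c')): buffer="devcunvccvcslrecv" (len 17), cursors c1@4 c4@8 c2@11 c3@16, authorship ..11..44.22....33
After op 6 (insert('b')): buffer="devcbunvcbcvcbslrecbv" (len 21), cursors c1@5 c4@10 c2@14 c3@20, authorship ..111..444.222....333
Authorship (.=original, N=cursor N): . . 1 1 1 . . 4 4 4 . 2 2 2 . . . . 3 3 3
Index 20: author = 3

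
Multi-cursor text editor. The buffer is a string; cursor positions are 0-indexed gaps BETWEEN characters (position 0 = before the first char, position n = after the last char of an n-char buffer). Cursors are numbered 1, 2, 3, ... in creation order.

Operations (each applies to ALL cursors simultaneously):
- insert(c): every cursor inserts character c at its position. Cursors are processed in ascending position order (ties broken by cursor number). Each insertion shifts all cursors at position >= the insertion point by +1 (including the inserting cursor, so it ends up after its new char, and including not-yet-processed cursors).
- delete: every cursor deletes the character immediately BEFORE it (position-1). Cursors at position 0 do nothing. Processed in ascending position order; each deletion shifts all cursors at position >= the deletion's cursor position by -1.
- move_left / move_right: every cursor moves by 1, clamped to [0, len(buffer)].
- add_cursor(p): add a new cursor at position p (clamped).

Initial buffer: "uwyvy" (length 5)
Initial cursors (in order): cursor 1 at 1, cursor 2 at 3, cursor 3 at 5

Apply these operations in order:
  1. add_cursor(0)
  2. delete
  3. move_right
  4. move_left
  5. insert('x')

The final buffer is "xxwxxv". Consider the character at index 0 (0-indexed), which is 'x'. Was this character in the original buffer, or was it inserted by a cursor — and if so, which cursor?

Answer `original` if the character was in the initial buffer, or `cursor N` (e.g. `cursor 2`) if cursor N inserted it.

After op 1 (add_cursor(0)): buffer="uwyvy" (len 5), cursors c4@0 c1@1 c2@3 c3@5, authorship .....
After op 2 (delete): buffer="wv" (len 2), cursors c1@0 c4@0 c2@1 c3@2, authorship ..
After op 3 (move_right): buffer="wv" (len 2), cursors c1@1 c4@1 c2@2 c3@2, authorship ..
After op 4 (move_left): buffer="wv" (len 2), cursors c1@0 c4@0 c2@1 c3@1, authorship ..
After op 5 (insert('x')): buffer="xxwxxv" (len 6), cursors c1@2 c4@2 c2@5 c3@5, authorship 14.23.
Authorship (.=original, N=cursor N): 1 4 . 2 3 .
Index 0: author = 1

Answer: cursor 1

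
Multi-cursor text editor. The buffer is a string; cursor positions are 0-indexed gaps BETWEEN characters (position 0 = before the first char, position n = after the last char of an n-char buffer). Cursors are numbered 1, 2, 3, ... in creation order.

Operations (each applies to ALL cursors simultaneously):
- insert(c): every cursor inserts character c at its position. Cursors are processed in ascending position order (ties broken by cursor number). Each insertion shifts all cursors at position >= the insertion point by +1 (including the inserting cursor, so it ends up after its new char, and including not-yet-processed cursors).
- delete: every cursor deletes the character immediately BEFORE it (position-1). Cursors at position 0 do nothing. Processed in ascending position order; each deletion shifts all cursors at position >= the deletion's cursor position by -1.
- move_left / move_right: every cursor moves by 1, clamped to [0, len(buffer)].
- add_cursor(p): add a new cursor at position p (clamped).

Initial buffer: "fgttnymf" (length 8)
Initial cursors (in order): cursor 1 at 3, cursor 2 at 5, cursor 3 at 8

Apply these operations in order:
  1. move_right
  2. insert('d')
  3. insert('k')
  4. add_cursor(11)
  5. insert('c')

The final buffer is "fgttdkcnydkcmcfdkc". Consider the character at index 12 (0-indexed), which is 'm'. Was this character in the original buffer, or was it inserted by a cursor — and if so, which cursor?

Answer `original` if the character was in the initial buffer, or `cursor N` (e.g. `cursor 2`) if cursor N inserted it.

After op 1 (move_right): buffer="fgttnymf" (len 8), cursors c1@4 c2@6 c3@8, authorship ........
After op 2 (insert('d')): buffer="fgttdnydmfd" (len 11), cursors c1@5 c2@8 c3@11, authorship ....1..2..3
After op 3 (insert('k')): buffer="fgttdknydkmfdk" (len 14), cursors c1@6 c2@10 c3@14, authorship ....11..22..33
After op 4 (add_cursor(11)): buffer="fgttdknydkmfdk" (len 14), cursors c1@6 c2@10 c4@11 c3@14, authorship ....11..22..33
After op 5 (insert('c')): buffer="fgttdkcnydkcmcfdkc" (len 18), cursors c1@7 c2@12 c4@14 c3@18, authorship ....111..222.4.333
Authorship (.=original, N=cursor N): . . . . 1 1 1 . . 2 2 2 . 4 . 3 3 3
Index 12: author = original

Answer: original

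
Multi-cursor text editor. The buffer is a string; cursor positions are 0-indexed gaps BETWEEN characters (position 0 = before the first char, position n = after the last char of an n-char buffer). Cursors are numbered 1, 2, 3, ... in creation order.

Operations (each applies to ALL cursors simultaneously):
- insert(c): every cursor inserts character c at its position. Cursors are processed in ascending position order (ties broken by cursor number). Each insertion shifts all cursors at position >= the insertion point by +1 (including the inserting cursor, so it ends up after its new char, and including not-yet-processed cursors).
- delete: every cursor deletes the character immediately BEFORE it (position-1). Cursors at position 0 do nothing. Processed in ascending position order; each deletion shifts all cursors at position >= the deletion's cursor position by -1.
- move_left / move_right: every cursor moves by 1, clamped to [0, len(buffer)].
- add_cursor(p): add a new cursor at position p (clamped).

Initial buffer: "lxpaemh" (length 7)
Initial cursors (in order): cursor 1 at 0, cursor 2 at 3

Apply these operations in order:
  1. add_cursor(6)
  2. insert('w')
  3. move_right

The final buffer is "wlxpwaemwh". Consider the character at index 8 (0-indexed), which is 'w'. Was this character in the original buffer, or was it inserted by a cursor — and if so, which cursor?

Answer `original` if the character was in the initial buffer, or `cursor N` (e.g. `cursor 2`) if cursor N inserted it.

After op 1 (add_cursor(6)): buffer="lxpaemh" (len 7), cursors c1@0 c2@3 c3@6, authorship .......
After op 2 (insert('w')): buffer="wlxpwaemwh" (len 10), cursors c1@1 c2@5 c3@9, authorship 1...2...3.
After op 3 (move_right): buffer="wlxpwaemwh" (len 10), cursors c1@2 c2@6 c3@10, authorship 1...2...3.
Authorship (.=original, N=cursor N): 1 . . . 2 . . . 3 .
Index 8: author = 3

Answer: cursor 3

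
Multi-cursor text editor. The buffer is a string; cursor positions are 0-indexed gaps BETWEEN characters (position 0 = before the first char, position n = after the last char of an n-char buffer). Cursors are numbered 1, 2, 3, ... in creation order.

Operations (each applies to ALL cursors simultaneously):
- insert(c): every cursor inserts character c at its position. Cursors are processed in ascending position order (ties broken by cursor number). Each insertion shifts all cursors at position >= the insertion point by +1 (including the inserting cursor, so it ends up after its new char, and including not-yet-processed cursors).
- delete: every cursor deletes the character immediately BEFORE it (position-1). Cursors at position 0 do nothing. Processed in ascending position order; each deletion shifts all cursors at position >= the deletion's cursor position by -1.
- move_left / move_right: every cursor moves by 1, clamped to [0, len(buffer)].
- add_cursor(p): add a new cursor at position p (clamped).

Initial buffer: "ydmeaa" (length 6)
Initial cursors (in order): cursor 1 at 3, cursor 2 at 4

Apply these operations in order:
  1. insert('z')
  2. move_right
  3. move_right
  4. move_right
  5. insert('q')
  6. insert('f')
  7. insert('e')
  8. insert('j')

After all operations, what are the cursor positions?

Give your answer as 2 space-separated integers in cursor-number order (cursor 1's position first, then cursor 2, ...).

Answer: 11 16

Derivation:
After op 1 (insert('z')): buffer="ydmzezaa" (len 8), cursors c1@4 c2@6, authorship ...1.2..
After op 2 (move_right): buffer="ydmzezaa" (len 8), cursors c1@5 c2@7, authorship ...1.2..
After op 3 (move_right): buffer="ydmzezaa" (len 8), cursors c1@6 c2@8, authorship ...1.2..
After op 4 (move_right): buffer="ydmzezaa" (len 8), cursors c1@7 c2@8, authorship ...1.2..
After op 5 (insert('q')): buffer="ydmzezaqaq" (len 10), cursors c1@8 c2@10, authorship ...1.2.1.2
After op 6 (insert('f')): buffer="ydmzezaqfaqf" (len 12), cursors c1@9 c2@12, authorship ...1.2.11.22
After op 7 (insert('e')): buffer="ydmzezaqfeaqfe" (len 14), cursors c1@10 c2@14, authorship ...1.2.111.222
After op 8 (insert('j')): buffer="ydmzezaqfejaqfej" (len 16), cursors c1@11 c2@16, authorship ...1.2.1111.2222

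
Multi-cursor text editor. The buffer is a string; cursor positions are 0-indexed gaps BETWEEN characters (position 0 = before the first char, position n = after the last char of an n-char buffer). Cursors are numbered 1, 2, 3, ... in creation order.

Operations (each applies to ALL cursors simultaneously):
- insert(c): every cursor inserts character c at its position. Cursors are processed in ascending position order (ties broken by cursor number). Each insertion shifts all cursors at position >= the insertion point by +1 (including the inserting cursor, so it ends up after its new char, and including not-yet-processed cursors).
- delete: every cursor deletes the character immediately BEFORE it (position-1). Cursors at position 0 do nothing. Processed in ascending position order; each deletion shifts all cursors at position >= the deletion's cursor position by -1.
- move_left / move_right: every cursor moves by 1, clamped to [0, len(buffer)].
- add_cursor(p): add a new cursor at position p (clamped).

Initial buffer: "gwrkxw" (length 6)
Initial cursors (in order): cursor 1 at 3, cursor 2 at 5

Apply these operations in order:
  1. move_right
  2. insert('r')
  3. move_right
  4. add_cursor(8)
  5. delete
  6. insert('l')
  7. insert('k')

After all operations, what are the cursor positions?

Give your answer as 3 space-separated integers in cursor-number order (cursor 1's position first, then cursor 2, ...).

Answer: 11 11 11

Derivation:
After op 1 (move_right): buffer="gwrkxw" (len 6), cursors c1@4 c2@6, authorship ......
After op 2 (insert('r')): buffer="gwrkrxwr" (len 8), cursors c1@5 c2@8, authorship ....1..2
After op 3 (move_right): buffer="gwrkrxwr" (len 8), cursors c1@6 c2@8, authorship ....1..2
After op 4 (add_cursor(8)): buffer="gwrkrxwr" (len 8), cursors c1@6 c2@8 c3@8, authorship ....1..2
After op 5 (delete): buffer="gwrkr" (len 5), cursors c1@5 c2@5 c3@5, authorship ....1
After op 6 (insert('l')): buffer="gwrkrlll" (len 8), cursors c1@8 c2@8 c3@8, authorship ....1123
After op 7 (insert('k')): buffer="gwrkrlllkkk" (len 11), cursors c1@11 c2@11 c3@11, authorship ....1123123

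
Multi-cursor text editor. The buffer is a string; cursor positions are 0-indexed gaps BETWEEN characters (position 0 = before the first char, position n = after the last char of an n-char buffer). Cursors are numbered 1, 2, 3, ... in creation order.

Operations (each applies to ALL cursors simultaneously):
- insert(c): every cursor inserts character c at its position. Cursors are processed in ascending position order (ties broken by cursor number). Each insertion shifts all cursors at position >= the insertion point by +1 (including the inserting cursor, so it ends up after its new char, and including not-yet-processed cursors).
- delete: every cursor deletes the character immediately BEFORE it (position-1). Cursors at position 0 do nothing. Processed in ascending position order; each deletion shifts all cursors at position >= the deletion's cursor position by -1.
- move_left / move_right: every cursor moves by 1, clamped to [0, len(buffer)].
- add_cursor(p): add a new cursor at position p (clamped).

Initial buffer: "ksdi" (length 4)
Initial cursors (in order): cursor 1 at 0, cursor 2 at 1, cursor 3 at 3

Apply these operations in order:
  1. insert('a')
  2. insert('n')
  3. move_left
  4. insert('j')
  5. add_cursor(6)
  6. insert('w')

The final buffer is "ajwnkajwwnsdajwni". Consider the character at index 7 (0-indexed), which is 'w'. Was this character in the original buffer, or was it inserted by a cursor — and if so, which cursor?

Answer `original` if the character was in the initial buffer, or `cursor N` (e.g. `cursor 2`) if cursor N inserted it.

After op 1 (insert('a')): buffer="akasdai" (len 7), cursors c1@1 c2@3 c3@6, authorship 1.2..3.
After op 2 (insert('n')): buffer="ankansdani" (len 10), cursors c1@2 c2@5 c3@9, authorship 11.22..33.
After op 3 (move_left): buffer="ankansdani" (len 10), cursors c1@1 c2@4 c3@8, authorship 11.22..33.
After op 4 (insert('j')): buffer="ajnkajnsdajni" (len 13), cursors c1@2 c2@6 c3@11, authorship 111.222..333.
After op 5 (add_cursor(6)): buffer="ajnkajnsdajni" (len 13), cursors c1@2 c2@6 c4@6 c3@11, authorship 111.222..333.
After op 6 (insert('w')): buffer="ajwnkajwwnsdajwni" (len 17), cursors c1@3 c2@9 c4@9 c3@15, authorship 1111.22242..3333.
Authorship (.=original, N=cursor N): 1 1 1 1 . 2 2 2 4 2 . . 3 3 3 3 .
Index 7: author = 2

Answer: cursor 2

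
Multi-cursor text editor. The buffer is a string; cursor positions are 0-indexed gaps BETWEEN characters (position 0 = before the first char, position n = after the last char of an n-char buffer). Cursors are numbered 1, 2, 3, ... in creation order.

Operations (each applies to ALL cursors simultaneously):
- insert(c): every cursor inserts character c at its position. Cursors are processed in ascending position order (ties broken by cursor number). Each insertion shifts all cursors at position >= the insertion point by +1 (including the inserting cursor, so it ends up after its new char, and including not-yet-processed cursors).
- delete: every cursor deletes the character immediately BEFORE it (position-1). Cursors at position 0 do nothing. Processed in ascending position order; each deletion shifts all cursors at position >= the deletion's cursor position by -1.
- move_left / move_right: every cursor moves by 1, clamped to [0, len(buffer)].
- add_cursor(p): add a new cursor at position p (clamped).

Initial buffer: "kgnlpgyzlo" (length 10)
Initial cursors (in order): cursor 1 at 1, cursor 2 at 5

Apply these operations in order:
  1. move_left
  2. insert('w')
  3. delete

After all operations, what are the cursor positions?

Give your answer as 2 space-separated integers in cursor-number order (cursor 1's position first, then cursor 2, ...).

After op 1 (move_left): buffer="kgnlpgyzlo" (len 10), cursors c1@0 c2@4, authorship ..........
After op 2 (insert('w')): buffer="wkgnlwpgyzlo" (len 12), cursors c1@1 c2@6, authorship 1....2......
After op 3 (delete): buffer="kgnlpgyzlo" (len 10), cursors c1@0 c2@4, authorship ..........

Answer: 0 4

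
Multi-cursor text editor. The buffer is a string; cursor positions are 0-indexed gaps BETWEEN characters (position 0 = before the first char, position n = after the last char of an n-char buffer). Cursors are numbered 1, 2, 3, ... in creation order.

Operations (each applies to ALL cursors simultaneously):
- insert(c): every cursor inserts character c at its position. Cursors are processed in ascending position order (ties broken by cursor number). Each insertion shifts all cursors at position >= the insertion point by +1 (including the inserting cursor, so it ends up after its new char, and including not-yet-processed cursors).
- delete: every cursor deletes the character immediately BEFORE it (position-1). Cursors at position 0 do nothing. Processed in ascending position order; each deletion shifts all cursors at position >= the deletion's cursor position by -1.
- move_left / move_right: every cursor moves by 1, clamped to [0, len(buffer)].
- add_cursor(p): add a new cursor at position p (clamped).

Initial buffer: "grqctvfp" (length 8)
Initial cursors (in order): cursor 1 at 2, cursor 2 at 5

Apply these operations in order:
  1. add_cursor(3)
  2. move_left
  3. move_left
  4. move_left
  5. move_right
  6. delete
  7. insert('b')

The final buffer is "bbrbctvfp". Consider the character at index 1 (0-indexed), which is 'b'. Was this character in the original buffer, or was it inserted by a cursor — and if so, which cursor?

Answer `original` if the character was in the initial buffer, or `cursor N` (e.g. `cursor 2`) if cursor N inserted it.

Answer: cursor 3

Derivation:
After op 1 (add_cursor(3)): buffer="grqctvfp" (len 8), cursors c1@2 c3@3 c2@5, authorship ........
After op 2 (move_left): buffer="grqctvfp" (len 8), cursors c1@1 c3@2 c2@4, authorship ........
After op 3 (move_left): buffer="grqctvfp" (len 8), cursors c1@0 c3@1 c2@3, authorship ........
After op 4 (move_left): buffer="grqctvfp" (len 8), cursors c1@0 c3@0 c2@2, authorship ........
After op 5 (move_right): buffer="grqctvfp" (len 8), cursors c1@1 c3@1 c2@3, authorship ........
After op 6 (delete): buffer="rctvfp" (len 6), cursors c1@0 c3@0 c2@1, authorship ......
After op 7 (insert('b')): buffer="bbrbctvfp" (len 9), cursors c1@2 c3@2 c2@4, authorship 13.2.....
Authorship (.=original, N=cursor N): 1 3 . 2 . . . . .
Index 1: author = 3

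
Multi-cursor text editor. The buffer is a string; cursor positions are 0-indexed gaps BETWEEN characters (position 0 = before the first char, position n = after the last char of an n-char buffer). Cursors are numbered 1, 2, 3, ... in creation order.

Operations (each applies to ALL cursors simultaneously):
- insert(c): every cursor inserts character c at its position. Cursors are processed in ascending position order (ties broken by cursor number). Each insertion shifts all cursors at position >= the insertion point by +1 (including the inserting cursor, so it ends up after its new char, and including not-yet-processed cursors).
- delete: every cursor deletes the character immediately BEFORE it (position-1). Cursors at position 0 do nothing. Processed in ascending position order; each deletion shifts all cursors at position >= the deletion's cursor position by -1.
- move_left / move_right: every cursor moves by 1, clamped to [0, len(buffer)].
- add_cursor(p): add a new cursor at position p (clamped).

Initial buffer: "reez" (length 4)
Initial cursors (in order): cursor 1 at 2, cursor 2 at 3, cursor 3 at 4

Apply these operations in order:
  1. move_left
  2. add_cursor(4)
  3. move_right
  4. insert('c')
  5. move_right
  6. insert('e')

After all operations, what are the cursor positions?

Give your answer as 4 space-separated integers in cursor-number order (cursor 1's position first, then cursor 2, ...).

After op 1 (move_left): buffer="reez" (len 4), cursors c1@1 c2@2 c3@3, authorship ....
After op 2 (add_cursor(4)): buffer="reez" (len 4), cursors c1@1 c2@2 c3@3 c4@4, authorship ....
After op 3 (move_right): buffer="reez" (len 4), cursors c1@2 c2@3 c3@4 c4@4, authorship ....
After op 4 (insert('c')): buffer="receczcc" (len 8), cursors c1@3 c2@5 c3@8 c4@8, authorship ..1.2.34
After op 5 (move_right): buffer="receczcc" (len 8), cursors c1@4 c2@6 c3@8 c4@8, authorship ..1.2.34
After op 6 (insert('e')): buffer="receeczeccee" (len 12), cursors c1@5 c2@8 c3@12 c4@12, authorship ..1.12.23434

Answer: 5 8 12 12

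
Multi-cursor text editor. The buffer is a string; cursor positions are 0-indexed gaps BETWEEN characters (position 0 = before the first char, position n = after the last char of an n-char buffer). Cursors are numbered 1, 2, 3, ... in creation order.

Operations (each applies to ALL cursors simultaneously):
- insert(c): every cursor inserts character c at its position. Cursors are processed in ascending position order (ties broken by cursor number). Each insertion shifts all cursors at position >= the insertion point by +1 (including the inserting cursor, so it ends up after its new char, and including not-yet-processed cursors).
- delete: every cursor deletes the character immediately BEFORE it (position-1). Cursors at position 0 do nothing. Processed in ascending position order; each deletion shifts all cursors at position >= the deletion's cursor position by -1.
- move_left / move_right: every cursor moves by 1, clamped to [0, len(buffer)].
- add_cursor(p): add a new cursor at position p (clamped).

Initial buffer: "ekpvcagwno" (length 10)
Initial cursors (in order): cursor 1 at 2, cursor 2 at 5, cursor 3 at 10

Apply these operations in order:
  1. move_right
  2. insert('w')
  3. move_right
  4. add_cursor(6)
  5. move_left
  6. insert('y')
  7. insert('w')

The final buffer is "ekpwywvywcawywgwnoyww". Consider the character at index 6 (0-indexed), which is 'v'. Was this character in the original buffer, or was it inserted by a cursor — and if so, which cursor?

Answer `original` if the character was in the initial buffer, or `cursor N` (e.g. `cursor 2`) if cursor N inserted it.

After op 1 (move_right): buffer="ekpvcagwno" (len 10), cursors c1@3 c2@6 c3@10, authorship ..........
After op 2 (insert('w')): buffer="ekpwvcawgwnow" (len 13), cursors c1@4 c2@8 c3@13, authorship ...1...2....3
After op 3 (move_right): buffer="ekpwvcawgwnow" (len 13), cursors c1@5 c2@9 c3@13, authorship ...1...2....3
After op 4 (add_cursor(6)): buffer="ekpwvcawgwnow" (len 13), cursors c1@5 c4@6 c2@9 c3@13, authorship ...1...2....3
After op 5 (move_left): buffer="ekpwvcawgwnow" (len 13), cursors c1@4 c4@5 c2@8 c3@12, authorship ...1...2....3
After op 6 (insert('y')): buffer="ekpwyvycawygwnoyw" (len 17), cursors c1@5 c4@7 c2@11 c3@16, authorship ...11.4..22....33
After op 7 (insert('w')): buffer="ekpwywvywcawywgwnoyww" (len 21), cursors c1@6 c4@9 c2@14 c3@20, authorship ...111.44..222....333
Authorship (.=original, N=cursor N): . . . 1 1 1 . 4 4 . . 2 2 2 . . . . 3 3 3
Index 6: author = original

Answer: original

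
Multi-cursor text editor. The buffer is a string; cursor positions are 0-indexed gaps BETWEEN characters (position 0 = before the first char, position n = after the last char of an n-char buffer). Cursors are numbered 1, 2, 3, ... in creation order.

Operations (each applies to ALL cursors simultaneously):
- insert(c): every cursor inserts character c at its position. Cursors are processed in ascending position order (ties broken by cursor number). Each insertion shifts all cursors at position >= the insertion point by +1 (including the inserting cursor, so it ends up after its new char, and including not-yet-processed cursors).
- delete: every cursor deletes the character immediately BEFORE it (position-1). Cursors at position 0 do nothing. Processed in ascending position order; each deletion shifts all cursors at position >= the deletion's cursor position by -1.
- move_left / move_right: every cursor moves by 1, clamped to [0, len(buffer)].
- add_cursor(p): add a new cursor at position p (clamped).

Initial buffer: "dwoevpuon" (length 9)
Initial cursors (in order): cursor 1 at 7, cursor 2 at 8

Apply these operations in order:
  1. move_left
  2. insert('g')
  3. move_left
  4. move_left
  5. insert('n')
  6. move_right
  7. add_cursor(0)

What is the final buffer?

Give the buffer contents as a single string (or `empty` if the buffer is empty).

After op 1 (move_left): buffer="dwoevpuon" (len 9), cursors c1@6 c2@7, authorship .........
After op 2 (insert('g')): buffer="dwoevpgugon" (len 11), cursors c1@7 c2@9, authorship ......1.2..
After op 3 (move_left): buffer="dwoevpgugon" (len 11), cursors c1@6 c2@8, authorship ......1.2..
After op 4 (move_left): buffer="dwoevpgugon" (len 11), cursors c1@5 c2@7, authorship ......1.2..
After op 5 (insert('n')): buffer="dwoevnpgnugon" (len 13), cursors c1@6 c2@9, authorship .....1.12.2..
After op 6 (move_right): buffer="dwoevnpgnugon" (len 13), cursors c1@7 c2@10, authorship .....1.12.2..
After op 7 (add_cursor(0)): buffer="dwoevnpgnugon" (len 13), cursors c3@0 c1@7 c2@10, authorship .....1.12.2..

Answer: dwoevnpgnugon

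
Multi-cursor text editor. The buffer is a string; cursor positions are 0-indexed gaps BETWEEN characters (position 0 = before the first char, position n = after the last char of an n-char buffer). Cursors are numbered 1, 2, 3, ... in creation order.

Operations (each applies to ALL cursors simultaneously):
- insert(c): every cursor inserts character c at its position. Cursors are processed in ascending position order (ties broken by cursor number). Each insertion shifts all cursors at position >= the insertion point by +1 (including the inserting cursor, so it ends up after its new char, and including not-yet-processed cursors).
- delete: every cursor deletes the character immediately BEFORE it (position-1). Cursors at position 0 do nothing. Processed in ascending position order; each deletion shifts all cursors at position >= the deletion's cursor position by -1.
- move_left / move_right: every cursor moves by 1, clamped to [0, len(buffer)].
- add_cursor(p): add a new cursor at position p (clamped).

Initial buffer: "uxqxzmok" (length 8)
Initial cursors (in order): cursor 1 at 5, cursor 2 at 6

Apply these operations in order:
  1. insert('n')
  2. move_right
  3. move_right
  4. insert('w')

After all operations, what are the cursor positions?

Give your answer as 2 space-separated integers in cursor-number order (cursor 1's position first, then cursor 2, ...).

After op 1 (insert('n')): buffer="uxqxznmnok" (len 10), cursors c1@6 c2@8, authorship .....1.2..
After op 2 (move_right): buffer="uxqxznmnok" (len 10), cursors c1@7 c2@9, authorship .....1.2..
After op 3 (move_right): buffer="uxqxznmnok" (len 10), cursors c1@8 c2@10, authorship .....1.2..
After op 4 (insert('w')): buffer="uxqxznmnwokw" (len 12), cursors c1@9 c2@12, authorship .....1.21..2

Answer: 9 12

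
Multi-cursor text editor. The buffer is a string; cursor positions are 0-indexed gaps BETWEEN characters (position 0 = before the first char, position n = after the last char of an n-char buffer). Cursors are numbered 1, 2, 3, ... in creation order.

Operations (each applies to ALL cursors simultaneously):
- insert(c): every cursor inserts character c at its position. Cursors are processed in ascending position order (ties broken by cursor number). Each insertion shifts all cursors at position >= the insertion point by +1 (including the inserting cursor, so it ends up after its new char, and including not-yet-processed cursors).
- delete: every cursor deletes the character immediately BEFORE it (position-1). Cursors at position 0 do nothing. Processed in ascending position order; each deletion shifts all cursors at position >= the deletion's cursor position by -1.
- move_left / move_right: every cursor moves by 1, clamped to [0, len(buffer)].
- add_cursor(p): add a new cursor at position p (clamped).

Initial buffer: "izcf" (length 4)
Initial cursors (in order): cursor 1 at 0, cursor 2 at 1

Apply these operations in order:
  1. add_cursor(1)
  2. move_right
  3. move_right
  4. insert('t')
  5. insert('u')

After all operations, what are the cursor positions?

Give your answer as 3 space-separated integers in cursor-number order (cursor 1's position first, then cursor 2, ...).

After op 1 (add_cursor(1)): buffer="izcf" (len 4), cursors c1@0 c2@1 c3@1, authorship ....
After op 2 (move_right): buffer="izcf" (len 4), cursors c1@1 c2@2 c3@2, authorship ....
After op 3 (move_right): buffer="izcf" (len 4), cursors c1@2 c2@3 c3@3, authorship ....
After op 4 (insert('t')): buffer="iztcttf" (len 7), cursors c1@3 c2@6 c3@6, authorship ..1.23.
After op 5 (insert('u')): buffer="iztucttuuf" (len 10), cursors c1@4 c2@9 c3@9, authorship ..11.2323.

Answer: 4 9 9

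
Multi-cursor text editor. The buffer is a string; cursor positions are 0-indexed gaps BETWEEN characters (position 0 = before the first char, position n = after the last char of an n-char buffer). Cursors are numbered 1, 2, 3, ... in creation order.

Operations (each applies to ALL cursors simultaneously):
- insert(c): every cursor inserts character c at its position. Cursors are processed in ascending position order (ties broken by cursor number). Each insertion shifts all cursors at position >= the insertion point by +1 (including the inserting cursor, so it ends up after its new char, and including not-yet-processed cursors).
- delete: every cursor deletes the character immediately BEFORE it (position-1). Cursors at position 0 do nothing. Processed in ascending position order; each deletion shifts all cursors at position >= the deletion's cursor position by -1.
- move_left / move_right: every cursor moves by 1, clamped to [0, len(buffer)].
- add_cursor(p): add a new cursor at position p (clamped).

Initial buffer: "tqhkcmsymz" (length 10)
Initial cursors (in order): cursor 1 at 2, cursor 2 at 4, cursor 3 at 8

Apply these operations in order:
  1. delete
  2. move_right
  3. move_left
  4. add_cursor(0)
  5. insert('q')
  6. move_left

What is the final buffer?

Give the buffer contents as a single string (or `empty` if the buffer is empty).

After op 1 (delete): buffer="thcmsmz" (len 7), cursors c1@1 c2@2 c3@5, authorship .......
After op 2 (move_right): buffer="thcmsmz" (len 7), cursors c1@2 c2@3 c3@6, authorship .......
After op 3 (move_left): buffer="thcmsmz" (len 7), cursors c1@1 c2@2 c3@5, authorship .......
After op 4 (add_cursor(0)): buffer="thcmsmz" (len 7), cursors c4@0 c1@1 c2@2 c3@5, authorship .......
After op 5 (insert('q')): buffer="qtqhqcmsqmz" (len 11), cursors c4@1 c1@3 c2@5 c3@9, authorship 4.1.2...3..
After op 6 (move_left): buffer="qtqhqcmsqmz" (len 11), cursors c4@0 c1@2 c2@4 c3@8, authorship 4.1.2...3..

Answer: qtqhqcmsqmz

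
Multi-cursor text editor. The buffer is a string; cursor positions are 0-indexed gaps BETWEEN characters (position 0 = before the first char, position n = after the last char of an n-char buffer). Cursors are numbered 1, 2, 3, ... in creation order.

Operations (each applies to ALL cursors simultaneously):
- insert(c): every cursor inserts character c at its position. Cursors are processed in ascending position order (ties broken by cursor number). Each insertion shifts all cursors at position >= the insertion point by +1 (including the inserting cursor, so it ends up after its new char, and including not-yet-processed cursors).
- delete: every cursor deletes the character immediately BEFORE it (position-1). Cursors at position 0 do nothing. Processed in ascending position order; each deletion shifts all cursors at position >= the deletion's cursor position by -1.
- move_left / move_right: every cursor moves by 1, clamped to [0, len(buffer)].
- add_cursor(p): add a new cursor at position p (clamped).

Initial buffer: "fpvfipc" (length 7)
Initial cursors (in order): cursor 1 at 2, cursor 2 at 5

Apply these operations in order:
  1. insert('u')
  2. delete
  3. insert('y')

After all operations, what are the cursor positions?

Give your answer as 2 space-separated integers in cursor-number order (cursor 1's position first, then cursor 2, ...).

Answer: 3 7

Derivation:
After op 1 (insert('u')): buffer="fpuvfiupc" (len 9), cursors c1@3 c2@7, authorship ..1...2..
After op 2 (delete): buffer="fpvfipc" (len 7), cursors c1@2 c2@5, authorship .......
After op 3 (insert('y')): buffer="fpyvfiypc" (len 9), cursors c1@3 c2@7, authorship ..1...2..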